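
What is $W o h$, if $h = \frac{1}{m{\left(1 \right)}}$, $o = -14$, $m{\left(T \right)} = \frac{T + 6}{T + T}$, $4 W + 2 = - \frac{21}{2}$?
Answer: $\frac{25}{2} \approx 12.5$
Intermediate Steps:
$W = - \frac{25}{8}$ ($W = - \frac{1}{2} + \frac{\left(-21\right) \frac{1}{2}}{4} = - \frac{1}{2} + \frac{1}{4} \left(- \frac{21}{2}\right) = - \frac{1}{2} - \frac{21}{8} = - \frac{25}{8} \approx -3.125$)
$m{\left(T \right)} = \frac{6 + T}{2 T}$
$h = \frac{2}{7}$ ($h = \frac{1}{\frac{1}{2} \cdot 1^{-1} \left(6 + 1\right)} = \frac{1}{\frac{1}{2} \cdot 1 \cdot 7} = \frac{1}{\frac{7}{2}} = \frac{2}{7} \approx 0.28571$)
$W o h = \left(- \frac{25}{8}\right) \left(-14\right) \frac{2}{7} = \frac{175}{4} \cdot \frac{2}{7} = \frac{25}{2}$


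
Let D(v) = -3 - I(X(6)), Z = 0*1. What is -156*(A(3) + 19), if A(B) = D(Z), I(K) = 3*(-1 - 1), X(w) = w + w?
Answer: -3432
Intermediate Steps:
Z = 0
X(w) = 2*w
I(K) = -6 (I(K) = 3*(-2) = -6)
D(v) = 3 (D(v) = -3 - 1*(-6) = -3 + 6 = 3)
A(B) = 3
-156*(A(3) + 19) = -156*(3 + 19) = -156*22 = -3432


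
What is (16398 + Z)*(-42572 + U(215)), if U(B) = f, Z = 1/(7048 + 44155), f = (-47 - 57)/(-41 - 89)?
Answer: -35743920215304/51203 ≈ -6.9808e+8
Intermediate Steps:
f = ⅘ (f = -104/(-130) = -104*(-1/130) = ⅘ ≈ 0.80000)
Z = 1/51203 ≈ 1.9530e-5
U(B) = ⅘
(16398 + Z)*(-42572 + U(215)) = (16398 + 1/51203)*(-42572 + ⅘) = (839626795/51203)*(-212856/5) = -35743920215304/51203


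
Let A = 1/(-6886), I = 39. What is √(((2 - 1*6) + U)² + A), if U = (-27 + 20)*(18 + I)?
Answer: √7700946896478/6886 ≈ 403.00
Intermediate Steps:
U = -399 (U = (-27 + 20)*(18 + 39) = -7*57 = -399)
A = -1/6886 ≈ -0.00014522
√(((2 - 1*6) + U)² + A) = √(((2 - 1*6) - 399)² - 1/6886) = √(((2 - 6) - 399)² - 1/6886) = √((-4 - 399)² - 1/6886) = √((-403)² - 1/6886) = √(162409 - 1/6886) = √(1118348373/6886) = √7700946896478/6886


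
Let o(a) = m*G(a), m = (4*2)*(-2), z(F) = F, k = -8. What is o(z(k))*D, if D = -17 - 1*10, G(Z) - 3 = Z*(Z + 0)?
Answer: 28944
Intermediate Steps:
G(Z) = 3 + Z² (G(Z) = 3 + Z*(Z + 0) = 3 + Z*Z = 3 + Z²)
m = -16 (m = 8*(-2) = -16)
D = -27 (D = -17 - 10 = -27)
o(a) = -48 - 16*a² (o(a) = -16*(3 + a²) = -48 - 16*a²)
o(z(k))*D = (-48 - 16*(-8)²)*(-27) = (-48 - 16*64)*(-27) = (-48 - 1024)*(-27) = -1072*(-27) = 28944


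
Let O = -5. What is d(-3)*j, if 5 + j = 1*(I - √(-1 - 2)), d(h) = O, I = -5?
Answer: 50 + 5*I*√3 ≈ 50.0 + 8.6602*I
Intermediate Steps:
d(h) = -5
j = -10 - I*√3 (j = -5 + 1*(-5 - √(-1 - 2)) = -5 + 1*(-5 - √(-3)) = -5 + 1*(-5 - I*√3) = -5 + (-5 - I*√3) = -10 - I*√3 ≈ -10.0 - 1.732*I)
d(-3)*j = -5*(-10 - I*√3) = 50 + 5*I*√3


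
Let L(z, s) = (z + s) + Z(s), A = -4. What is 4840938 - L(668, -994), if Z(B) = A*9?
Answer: 4841300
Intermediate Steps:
Z(B) = -36 (Z(B) = -4*9 = -36)
L(z, s) = -36 + s + z (L(z, s) = (z + s) - 36 = (s + z) - 36 = -36 + s + z)
4840938 - L(668, -994) = 4840938 - (-36 - 994 + 668) = 4840938 - 1*(-362) = 4840938 + 362 = 4841300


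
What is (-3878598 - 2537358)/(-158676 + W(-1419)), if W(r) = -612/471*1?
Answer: 83942091/2076028 ≈ 40.434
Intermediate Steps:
W(r) = -204/157 (W(r) = -612*1/471*1 = -204/157*1 = -204/157)
(-3878598 - 2537358)/(-158676 + W(-1419)) = (-3878598 - 2537358)/(-158676 - 204/157) = -6415956/(-24912336/157) = -6415956*(-157/24912336) = 83942091/2076028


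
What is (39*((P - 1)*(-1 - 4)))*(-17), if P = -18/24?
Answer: -23205/4 ≈ -5801.3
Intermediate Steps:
P = -¾ (P = -18*1/24 = -¾ ≈ -0.75000)
(39*((P - 1)*(-1 - 4)))*(-17) = (39*((-¾ - 1)*(-1 - 4)))*(-17) = (39*(-7/4*(-5)))*(-17) = (39*(35/4))*(-17) = (1365/4)*(-17) = -23205/4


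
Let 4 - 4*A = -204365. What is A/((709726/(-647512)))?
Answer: -16541422491/354863 ≈ -46614.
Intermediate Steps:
A = 204369/4 (A = 1 - ¼*(-204365) = 1 + 204365/4 = 204369/4 ≈ 51092.)
A/((709726/(-647512))) = 204369/(4*((709726/(-647512)))) = 204369/(4*((709726*(-1/647512)))) = 204369/(4*(-354863/323756)) = (204369/4)*(-323756/354863) = -16541422491/354863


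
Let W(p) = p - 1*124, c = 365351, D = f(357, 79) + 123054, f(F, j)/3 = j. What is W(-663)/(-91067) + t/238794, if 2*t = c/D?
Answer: 348674008861/40317553429092 ≈ 0.0086482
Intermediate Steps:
f(F, j) = 3*j
D = 123291 (D = 3*79 + 123054 = 237 + 123054 = 123291)
W(p) = -124 + p (W(p) = p - 124 = -124 + p)
t = 2747/1854 (t = (365351/123291)/2 = (365351*(1/123291))/2 = (½)*(2747/927) = 2747/1854 ≈ 1.4817)
W(-663)/(-91067) + t/238794 = (-124 - 663)/(-91067) + (2747/1854)/238794 = -787*(-1/91067) + (2747/1854)*(1/238794) = 787/91067 + 2747/442724076 = 348674008861/40317553429092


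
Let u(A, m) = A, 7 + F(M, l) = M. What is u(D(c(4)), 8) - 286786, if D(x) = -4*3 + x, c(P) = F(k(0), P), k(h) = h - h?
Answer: -286805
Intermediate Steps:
k(h) = 0
F(M, l) = -7 + M
c(P) = -7 (c(P) = -7 + 0 = -7)
D(x) = -12 + x
u(D(c(4)), 8) - 286786 = (-12 - 7) - 286786 = -19 - 286786 = -286805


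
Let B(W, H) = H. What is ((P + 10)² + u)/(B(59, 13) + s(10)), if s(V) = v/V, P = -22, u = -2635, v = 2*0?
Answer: -2491/13 ≈ -191.62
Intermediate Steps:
v = 0
s(V) = 0 (s(V) = 0/V = 0)
((P + 10)² + u)/(B(59, 13) + s(10)) = ((-22 + 10)² - 2635)/(13 + 0) = ((-12)² - 2635)/13 = (144 - 2635)*(1/13) = -2491*1/13 = -2491/13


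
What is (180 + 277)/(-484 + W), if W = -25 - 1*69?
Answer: -457/578 ≈ -0.79066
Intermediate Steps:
W = -94 (W = -25 - 69 = -94)
(180 + 277)/(-484 + W) = (180 + 277)/(-484 - 94) = 457/(-578) = 457*(-1/578) = -457/578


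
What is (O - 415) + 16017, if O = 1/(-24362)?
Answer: 380095923/24362 ≈ 15602.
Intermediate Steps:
O = -1/24362 ≈ -4.1048e-5
(O - 415) + 16017 = (-1/24362 - 415) + 16017 = -10110231/24362 + 16017 = 380095923/24362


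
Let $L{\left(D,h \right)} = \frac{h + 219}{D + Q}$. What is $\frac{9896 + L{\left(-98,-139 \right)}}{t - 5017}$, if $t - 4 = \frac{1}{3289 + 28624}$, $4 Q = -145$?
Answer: $- \frac{42395080154}{21477297279} \approx -1.9739$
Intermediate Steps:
$Q = - \frac{145}{4}$ ($Q = \frac{1}{4} \left(-145\right) = - \frac{145}{4} \approx -36.25$)
$L{\left(D,h \right)} = \frac{219 + h}{- \frac{145}{4} + D}$ ($L{\left(D,h \right)} = \frac{h + 219}{D - \frac{145}{4}} = \frac{219 + h}{- \frac{145}{4} + D}$)
$t = \frac{127653}{31913}$ ($t = 4 + \frac{1}{3289 + 28624} = 4 + \frac{1}{31913} = \frac{127653}{31913} \approx 4.0$)
$\frac{9896 + L{\left(-98,-139 \right)}}{t - 5017} = \frac{9896 + \frac{4 \left(219 - 139\right)}{-145 + 4 \left(-98\right)}}{\frac{127653}{31913} - 5017} = \frac{9896 + 4 \frac{1}{-145 - 392} \cdot 80}{\frac{127653}{31913} + \left(-14456 + 9439\right)} = \frac{9896 + 4 \frac{1}{-537} \cdot 80}{\frac{127653}{31913} - 5017} = \frac{9896 + 4 \left(- \frac{1}{537}\right) 80}{- \frac{159979868}{31913}} = \left(9896 - \frac{320}{537}\right) \left(- \frac{31913}{159979868}\right) = \frac{5313832}{537} \left(- \frac{31913}{159979868}\right) = - \frac{42395080154}{21477297279}$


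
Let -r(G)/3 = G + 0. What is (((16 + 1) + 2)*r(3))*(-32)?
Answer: 5472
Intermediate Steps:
r(G) = -3*G (r(G) = -3*(G + 0) = -3*G)
(((16 + 1) + 2)*r(3))*(-32) = (((16 + 1) + 2)*(-3*3))*(-32) = ((17 + 2)*(-9))*(-32) = (19*(-9))*(-32) = -171*(-32) = 5472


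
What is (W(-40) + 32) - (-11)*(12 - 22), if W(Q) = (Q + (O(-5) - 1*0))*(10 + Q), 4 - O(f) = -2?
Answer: 942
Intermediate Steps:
O(f) = 6 (O(f) = 4 - 1*(-2) = 4 + 2 = 6)
W(Q) = (6 + Q)*(10 + Q) (W(Q) = (Q + (6 - 1*0))*(10 + Q) = (Q + (6 + 0))*(10 + Q) = (Q + 6)*(10 + Q) = (6 + Q)*(10 + Q))
(W(-40) + 32) - (-11)*(12 - 22) = ((60 + (-40)² + 16*(-40)) + 32) - (-11)*(12 - 22) = ((60 + 1600 - 640) + 32) - (-11)*(-10) = (1020 + 32) - 1*110 = 1052 - 110 = 942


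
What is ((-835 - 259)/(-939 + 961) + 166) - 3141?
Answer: -33272/11 ≈ -3024.7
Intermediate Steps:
((-835 - 259)/(-939 + 961) + 166) - 3141 = (-1094/22 + 166) - 3141 = (-1094*1/22 + 166) - 3141 = (-547/11 + 166) - 3141 = 1279/11 - 3141 = -33272/11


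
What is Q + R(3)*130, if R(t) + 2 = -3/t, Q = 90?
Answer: -300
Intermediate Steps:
R(t) = -2 - 3/t
Q + R(3)*130 = 90 + (-2 - 3/3)*130 = 90 + (-2 - 3*1/3)*130 = 90 + (-2 - 1)*130 = 90 - 3*130 = 90 - 390 = -300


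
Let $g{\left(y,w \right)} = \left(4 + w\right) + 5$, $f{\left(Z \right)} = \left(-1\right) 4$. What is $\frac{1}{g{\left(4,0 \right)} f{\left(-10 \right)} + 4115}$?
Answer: $\frac{1}{4079} \approx 0.00024516$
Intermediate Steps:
$f{\left(Z \right)} = -4$
$g{\left(y,w \right)} = 9 + w$
$\frac{1}{g{\left(4,0 \right)} f{\left(-10 \right)} + 4115} = \frac{1}{\left(9 + 0\right) \left(-4\right) + 4115} = \frac{1}{9 \left(-4\right) + 4115} = \frac{1}{-36 + 4115} = \frac{1}{4079}$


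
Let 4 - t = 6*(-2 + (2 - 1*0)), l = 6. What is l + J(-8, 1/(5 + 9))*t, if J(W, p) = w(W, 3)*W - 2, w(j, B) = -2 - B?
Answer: 158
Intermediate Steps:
t = 4 (t = 4 - 6*(-2 + (2 - 1*0)) = 4 - 6*(-2 + (2 + 0)) = 4 - 6*(-2 + 2) = 4 - 6*0 = 4 - 1*0 = 4 + 0 = 4)
J(W, p) = -2 - 5*W (J(W, p) = (-2 - 1*3)*W - 2 = (-2 - 3)*W - 2 = -5*W - 2 = -2 - 5*W)
l + J(-8, 1/(5 + 9))*t = 6 + (-2 - 5*(-8))*4 = 6 + (-2 + 40)*4 = 6 + 38*4 = 6 + 152 = 158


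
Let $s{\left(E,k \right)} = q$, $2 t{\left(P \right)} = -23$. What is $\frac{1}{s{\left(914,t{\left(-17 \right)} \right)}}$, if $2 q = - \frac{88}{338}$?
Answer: $- \frac{169}{22} \approx -7.6818$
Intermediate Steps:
$t{\left(P \right)} = - \frac{23}{2}$ ($t{\left(P \right)} = \frac{1}{2} \left(-23\right) = - \frac{23}{2}$)
$q = - \frac{22}{169}$ ($q = \frac{\left(-88\right) \frac{1}{338}}{2} = \frac{1}{2} \left(- \frac{44}{169}\right) = - \frac{22}{169} \approx -0.13018$)
$s{\left(E,k \right)} = - \frac{22}{169}$
$\frac{1}{s{\left(914,t{\left(-17 \right)} \right)}} = \frac{1}{- \frac{22}{169}} = - \frac{169}{22}$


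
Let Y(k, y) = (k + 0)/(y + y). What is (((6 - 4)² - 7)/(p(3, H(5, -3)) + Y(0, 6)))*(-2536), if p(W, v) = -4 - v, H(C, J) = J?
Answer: -7608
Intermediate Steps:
Y(k, y) = k/(2*y) (Y(k, y) = k/((2*y)) = k*(1/(2*y)) = k/(2*y))
(((6 - 4)² - 7)/(p(3, H(5, -3)) + Y(0, 6)))*(-2536) = (((6 - 4)² - 7)/((-4 - 1*(-3)) + (½)*0/6))*(-2536) = ((2² - 7)/((-4 + 3) + (½)*0*(⅙)))*(-2536) = ((4 - 7)/(-1 + 0))*(-2536) = -3/(-1)*(-2536) = -3*(-1)*(-2536) = 3*(-2536) = -7608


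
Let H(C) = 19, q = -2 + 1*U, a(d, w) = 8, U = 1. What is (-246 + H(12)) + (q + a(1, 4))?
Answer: -220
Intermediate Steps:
q = -1 (q = -2 + 1*1 = -2 + 1 = -1)
(-246 + H(12)) + (q + a(1, 4)) = (-246 + 19) + (-1 + 8) = -227 + 7 = -220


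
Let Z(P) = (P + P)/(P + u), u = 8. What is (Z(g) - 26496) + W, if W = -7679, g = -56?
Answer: -102518/3 ≈ -34173.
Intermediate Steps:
Z(P) = 2*P/(8 + P) (Z(P) = (P + P)/(P + 8) = (2*P)/(8 + P) = 2*P/(8 + P))
(Z(g) - 26496) + W = (2*(-56)/(8 - 56) - 26496) - 7679 = (2*(-56)/(-48) - 26496) - 7679 = (2*(-56)*(-1/48) - 26496) - 7679 = (7/3 - 26496) - 7679 = -79481/3 - 7679 = -102518/3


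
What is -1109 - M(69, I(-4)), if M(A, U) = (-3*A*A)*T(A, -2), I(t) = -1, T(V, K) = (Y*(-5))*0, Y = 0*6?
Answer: -1109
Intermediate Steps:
Y = 0
T(V, K) = 0 (T(V, K) = (0*(-5))*0 = 0*0 = 0)
M(A, U) = 0 (M(A, U) = -3*A*A*0 = -3*A²*0 = 0)
-1109 - M(69, I(-4)) = -1109 - 1*0 = -1109 + 0 = -1109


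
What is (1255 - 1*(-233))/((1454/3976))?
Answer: 2958144/727 ≈ 4069.0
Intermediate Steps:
(1255 - 1*(-233))/((1454/3976)) = (1255 + 233)/((1454*(1/3976))) = 1488/(727/1988) = 1488*(1988/727) = 2958144/727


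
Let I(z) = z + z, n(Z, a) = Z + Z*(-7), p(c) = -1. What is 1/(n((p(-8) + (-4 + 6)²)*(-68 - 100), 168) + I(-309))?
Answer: 1/2406 ≈ 0.00041563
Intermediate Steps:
n(Z, a) = -6*Z (n(Z, a) = Z - 7*Z = -6*Z)
I(z) = 2*z
1/(n((p(-8) + (-4 + 6)²)*(-68 - 100), 168) + I(-309)) = 1/(-6*(-1 + (-4 + 6)²)*(-68 - 100) + 2*(-309)) = 1/(-6*(-1 + 2²)*(-168) - 618) = 1/(-6*(-1 + 4)*(-168) - 618) = 1/(-18*(-168) - 618) = 1/(-6*(-504) - 618) = 1/(3024 - 618) = 1/2406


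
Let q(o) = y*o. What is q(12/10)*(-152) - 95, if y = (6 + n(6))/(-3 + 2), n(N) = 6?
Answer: 10469/5 ≈ 2093.8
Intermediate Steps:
y = -12 (y = (6 + 6)/(-3 + 2) = 12/(-1) = 12*(-1) = -12)
q(o) = -12*o
q(12/10)*(-152) - 95 = -144/10*(-152) - 95 = -12*6/5*(-152) - 95 = -72/5*(-152) - 95 = 10944/5 - 95 = 10469/5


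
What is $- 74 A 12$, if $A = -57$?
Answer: $50616$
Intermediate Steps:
$- 74 A 12 = \left(-74\right) \left(-57\right) 12 = 4218 \cdot 12 = 50616$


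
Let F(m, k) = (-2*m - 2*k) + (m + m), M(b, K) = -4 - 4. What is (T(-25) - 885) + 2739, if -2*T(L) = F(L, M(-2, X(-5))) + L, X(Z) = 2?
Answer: 3717/2 ≈ 1858.5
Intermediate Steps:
M(b, K) = -8
F(m, k) = -2*k (F(m, k) = (-2*k - 2*m) + 2*m = -2*k)
T(L) = -8 - L/2 (T(L) = -(-2*(-8) + L)/2 = -(16 + L)/2 = -8 - L/2)
(T(-25) - 885) + 2739 = ((-8 - 1/2*(-25)) - 885) + 2739 = ((-8 + 25/2) - 885) + 2739 = (9/2 - 885) + 2739 = -1761/2 + 2739 = 3717/2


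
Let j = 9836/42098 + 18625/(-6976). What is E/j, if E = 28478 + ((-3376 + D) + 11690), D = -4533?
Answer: -1578947121472/119243219 ≈ -13241.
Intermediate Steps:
j = -357729657/146837824 (j = 9836*(1/42098) + 18625*(-1/6976) = 4918/21049 - 18625/6976 = -357729657/146837824 ≈ -2.4362)
E = 32259 (E = 28478 + ((-3376 - 4533) + 11690) = 28478 + (-7909 + 11690) = 28478 + 3781 = 32259)
E/j = 32259/(-357729657/146837824) = 32259*(-146837824/357729657) = -1578947121472/119243219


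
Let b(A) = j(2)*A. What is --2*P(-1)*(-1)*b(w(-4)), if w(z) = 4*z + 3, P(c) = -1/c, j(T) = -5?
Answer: -130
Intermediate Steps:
w(z) = 3 + 4*z
b(A) = -5*A
--2*P(-1)*(-1)*b(w(-4)) = --(-2)/(-1)*(-1)*(-5*(3 + 4*(-4))) = --(-2)*(-1)*(-1)*(-5*(3 - 16)) = --2*1*(-1)*(-5*(-13)) = -(-2*(-1))*65 = -2*65 = -1*130 = -130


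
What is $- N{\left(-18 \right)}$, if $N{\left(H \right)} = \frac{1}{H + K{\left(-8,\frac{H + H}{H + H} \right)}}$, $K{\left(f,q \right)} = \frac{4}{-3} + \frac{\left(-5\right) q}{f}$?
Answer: $\frac{24}{449} \approx 0.053452$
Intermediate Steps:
$K{\left(f,q \right)} = - \frac{4}{3} - \frac{5 q}{f}$ ($K{\left(f,q \right)} = 4 \left(- \frac{1}{3}\right) - \frac{5 q}{f} = - \frac{4}{3} - \frac{5 q}{f}$)
$N{\left(H \right)} = \frac{1}{- \frac{17}{24} + H}$ ($N{\left(H \right)} = \frac{1}{H - \left(\frac{4}{3} + \frac{5 \frac{H + H}{H + H}}{-8}\right)} = \frac{1}{H - \left(\frac{4}{3} + 5 \frac{2 H}{2 H} \left(- \frac{1}{8}\right)\right)} = \frac{1}{H - \left(\frac{4}{3} + 5 \cdot 2 H \frac{1}{2 H} \left(- \frac{1}{8}\right)\right)} = \frac{1}{H - \left(\frac{4}{3} + 5 \left(- \frac{1}{8}\right)\right)} = \frac{1}{H + \left(- \frac{4}{3} + \frac{5}{8}\right)} = \frac{1}{H - \frac{17}{24}} = \frac{1}{- \frac{17}{24} + H}$)
$- N{\left(-18 \right)} = - \frac{24}{-17 + 24 \left(-18\right)} = - \frac{24}{-17 - 432} = - \frac{24}{-449} = - \frac{24 \left(-1\right)}{449} = \left(-1\right) \left(- \frac{24}{449}\right) = \frac{24}{449}$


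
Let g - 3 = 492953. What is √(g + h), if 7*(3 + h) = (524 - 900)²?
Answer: √25144329/7 ≈ 716.34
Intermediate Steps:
h = 141355/7 (h = -3 + (524 - 900)²/7 = -3 + (⅐)*(-376)² = -3 + (⅐)*141376 = -3 + 141376/7 = 141355/7 ≈ 20194.)
g = 492956 (g = 3 + 492953 = 492956)
√(g + h) = √(492956 + 141355/7) = √(3592047/7) = √25144329/7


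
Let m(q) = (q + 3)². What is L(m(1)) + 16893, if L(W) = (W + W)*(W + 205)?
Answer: 23965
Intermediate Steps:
m(q) = (3 + q)²
L(W) = 2*W*(205 + W) (L(W) = (2*W)*(205 + W) = 2*W*(205 + W))
L(m(1)) + 16893 = 2*(3 + 1)²*(205 + (3 + 1)²) + 16893 = 2*4²*(205 + 4²) + 16893 = 2*16*(205 + 16) + 16893 = 2*16*221 + 16893 = 7072 + 16893 = 23965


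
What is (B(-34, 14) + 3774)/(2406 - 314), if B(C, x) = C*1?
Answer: 935/523 ≈ 1.7878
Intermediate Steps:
B(C, x) = C
(B(-34, 14) + 3774)/(2406 - 314) = (-34 + 3774)/(2406 - 314) = 3740/2092 = 3740*(1/2092) = 935/523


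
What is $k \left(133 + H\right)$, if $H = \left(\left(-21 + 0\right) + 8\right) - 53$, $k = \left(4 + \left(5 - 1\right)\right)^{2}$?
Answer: $4288$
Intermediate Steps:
$k = 64$ ($k = \left(4 + 4\right)^{2} = 8^{2} = 64$)
$H = -66$ ($H = \left(-21 + 8\right) - 53 = -13 - 53 = -66$)
$k \left(133 + H\right) = 64 \left(133 - 66\right) = 64 \cdot 67 = 4288$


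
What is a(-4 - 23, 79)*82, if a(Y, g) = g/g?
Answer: 82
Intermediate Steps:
a(Y, g) = 1
a(-4 - 23, 79)*82 = 1*82 = 82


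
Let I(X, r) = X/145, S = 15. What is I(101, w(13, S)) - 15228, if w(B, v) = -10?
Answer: -2207959/145 ≈ -15227.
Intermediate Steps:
I(X, r) = X/145 (I(X, r) = X*(1/145) = X/145)
I(101, w(13, S)) - 15228 = (1/145)*101 - 15228 = 101/145 - 15228 = -2207959/145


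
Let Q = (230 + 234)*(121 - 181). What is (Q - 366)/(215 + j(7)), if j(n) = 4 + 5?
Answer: -14103/112 ≈ -125.92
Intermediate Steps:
Q = -27840 (Q = 464*(-60) = -27840)
j(n) = 9
(Q - 366)/(215 + j(7)) = (-27840 - 366)/(215 + 9) = -28206/224 = -28206*1/224 = -14103/112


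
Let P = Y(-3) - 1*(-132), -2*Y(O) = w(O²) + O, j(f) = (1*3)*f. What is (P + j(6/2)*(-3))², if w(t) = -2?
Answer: 46225/4 ≈ 11556.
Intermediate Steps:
j(f) = 3*f
Y(O) = 1 - O/2 (Y(O) = -(-2 + O)/2 = 1 - O/2)
P = 269/2 (P = (1 - ½*(-3)) - 1*(-132) = (1 + 3/2) + 132 = 5/2 + 132 = 269/2 ≈ 134.50)
(P + j(6/2)*(-3))² = (269/2 + (3*(6/2))*(-3))² = (269/2 + (3*(6*(½)))*(-3))² = (269/2 + (3*3)*(-3))² = (269/2 + 9*(-3))² = (269/2 - 27)² = (215/2)² = 46225/4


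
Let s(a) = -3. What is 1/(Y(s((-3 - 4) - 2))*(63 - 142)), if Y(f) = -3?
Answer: 1/237 ≈ 0.0042194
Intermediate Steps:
1/(Y(s((-3 - 4) - 2))*(63 - 142)) = 1/(-3*(63 - 142)) = 1/(-3*(-79)) = 1/237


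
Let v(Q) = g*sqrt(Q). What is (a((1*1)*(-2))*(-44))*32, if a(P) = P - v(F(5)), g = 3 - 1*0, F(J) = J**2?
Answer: 23936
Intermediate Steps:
g = 3 (g = 3 + 0 = 3)
v(Q) = 3*sqrt(Q)
a(P) = -15 + P (a(P) = P - 3*sqrt(5**2) = P - 3*sqrt(25) = P - 3*5 = P - 1*15 = P - 15 = -15 + P)
(a((1*1)*(-2))*(-44))*32 = ((-15 + (1*1)*(-2))*(-44))*32 = ((-15 + 1*(-2))*(-44))*32 = ((-15 - 2)*(-44))*32 = -17*(-44)*32 = 748*32 = 23936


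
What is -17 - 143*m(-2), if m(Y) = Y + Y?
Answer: 555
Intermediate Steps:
m(Y) = 2*Y
-17 - 143*m(-2) = -17 - 286*(-2) = -17 - 143*(-4) = -17 + 572 = 555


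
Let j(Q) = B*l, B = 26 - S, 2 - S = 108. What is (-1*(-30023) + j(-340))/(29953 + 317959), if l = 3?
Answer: 30419/347912 ≈ 0.087433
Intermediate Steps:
S = -106 (S = 2 - 1*108 = 2 - 108 = -106)
B = 132 (B = 26 - 1*(-106) = 26 + 106 = 132)
j(Q) = 396 (j(Q) = 132*3 = 396)
(-1*(-30023) + j(-340))/(29953 + 317959) = (-1*(-30023) + 396)/(29953 + 317959) = (30023 + 396)/347912 = 30419*(1/347912) = 30419/347912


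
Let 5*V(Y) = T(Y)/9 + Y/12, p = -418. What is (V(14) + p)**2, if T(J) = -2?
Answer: 1413985609/8100 ≈ 1.7457e+5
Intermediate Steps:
V(Y) = -2/45 + Y/60 (V(Y) = (-2/9 + Y/12)/5 = -2/45 + Y/60)
(V(14) + p)**2 = ((-2/45 + (1/60)*14) - 418)**2 = ((-2/45 + 7/30) - 418)**2 = (17/90 - 418)**2 = (-37603/90)**2 = 1413985609/8100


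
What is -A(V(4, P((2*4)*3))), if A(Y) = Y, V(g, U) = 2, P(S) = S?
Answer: -2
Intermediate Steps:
-A(V(4, P((2*4)*3))) = -1*2 = -2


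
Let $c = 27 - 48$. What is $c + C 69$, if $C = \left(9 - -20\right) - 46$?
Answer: $-1194$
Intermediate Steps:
$c = -21$ ($c = 27 - 48 = -21$)
$C = -17$ ($C = \left(9 + 20\right) - 46 = 29 - 46 = -17$)
$c + C 69 = -21 - 1173 = -1194$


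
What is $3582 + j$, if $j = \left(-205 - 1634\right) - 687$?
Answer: $1056$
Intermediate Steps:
$j = -2526$ ($j = -1839 - 687 = -2526$)
$3582 + j = 3582 - 2526 = 1056$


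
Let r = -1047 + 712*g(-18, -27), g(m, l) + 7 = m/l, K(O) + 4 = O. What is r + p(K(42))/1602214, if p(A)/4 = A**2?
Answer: -13353643919/2403321 ≈ -5556.3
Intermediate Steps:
K(O) = -4 + O
p(A) = 4*A**2
g(m, l) = -7 + m/l
r = -16669/3 (r = -1047 + 712*(-7 - 18/(-27)) = -1047 + 712*(-7 - 18*(-1/27)) = -1047 + 712*(-7 + 2/3) = -1047 + 712*(-19/3) = -1047 - 13528/3 = -16669/3 ≈ -5556.3)
r + p(K(42))/1602214 = -16669/3 + (4*(-4 + 42)**2)/1602214 = -16669/3 + (4*38**2)*(1/1602214) = -16669/3 + (4*1444)*(1/1602214) = -16669/3 + 5776*(1/1602214) = -16669/3 + 2888/801107 = -13353643919/2403321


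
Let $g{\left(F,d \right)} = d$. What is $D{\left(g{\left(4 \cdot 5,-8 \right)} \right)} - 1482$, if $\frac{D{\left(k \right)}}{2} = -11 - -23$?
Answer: $-1458$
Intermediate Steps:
$D{\left(k \right)} = 24$ ($D{\left(k \right)} = 2 \left(-11 - -23\right) = 2 \left(-11 + 23\right) = 2 \cdot 12 = 24$)
$D{\left(g{\left(4 \cdot 5,-8 \right)} \right)} - 1482 = 24 - 1482 = -1458$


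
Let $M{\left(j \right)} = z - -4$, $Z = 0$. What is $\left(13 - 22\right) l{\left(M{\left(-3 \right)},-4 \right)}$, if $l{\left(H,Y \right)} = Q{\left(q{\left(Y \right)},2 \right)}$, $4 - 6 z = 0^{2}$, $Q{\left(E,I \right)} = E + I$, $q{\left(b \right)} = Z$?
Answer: $-18$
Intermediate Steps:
$q{\left(b \right)} = 0$
$z = \frac{2}{3}$ ($z = \frac{2}{3} - \frac{0^{2}}{6} = \frac{2}{3} - 0 = \frac{2}{3} + 0 = \frac{2}{3} \approx 0.66667$)
$M{\left(j \right)} = \frac{14}{3}$ ($M{\left(j \right)} = \frac{2}{3} - -4 = \frac{2}{3} + 4 = \frac{14}{3}$)
$l{\left(H,Y \right)} = 2$ ($l{\left(H,Y \right)} = 0 + 2 = 2$)
$\left(13 - 22\right) l{\left(M{\left(-3 \right)},-4 \right)} = \left(13 - 22\right) 2 = \left(-9\right) 2 = -18$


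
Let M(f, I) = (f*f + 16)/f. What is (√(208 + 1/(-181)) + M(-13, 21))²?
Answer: 12557068/30589 - 1110*√757123/2353 ≈ 0.036574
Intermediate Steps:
M(f, I) = (16 + f²)/f (M(f, I) = (f² + 16)/f = (16 + f²)/f)
(√(208 + 1/(-181)) + M(-13, 21))² = (√(208 + 1/(-181)) + (-13 + 16/(-13)))² = (√(208 - 1/181) + (-13 + 16*(-1/13)))² = (√(37647/181) + (-13 - 16/13))² = (3*√757123/181 - 185/13)² = (-185/13 + 3*√757123/181)²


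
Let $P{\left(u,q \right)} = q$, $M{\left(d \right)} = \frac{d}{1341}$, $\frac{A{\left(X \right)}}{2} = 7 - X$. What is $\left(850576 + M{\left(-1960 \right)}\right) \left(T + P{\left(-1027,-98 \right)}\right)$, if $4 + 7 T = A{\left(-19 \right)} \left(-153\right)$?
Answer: $- \frac{3287268154192}{3129} \approx -1.0506 \cdot 10^{9}$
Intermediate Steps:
$A{\left(X \right)} = 14 - 2 X$ ($A{\left(X \right)} = 2 \left(7 - X\right) = 14 - 2 X$)
$M{\left(d \right)} = \frac{d}{1341}$ ($M{\left(d \right)} = d \frac{1}{1341} = \frac{d}{1341}$)
$T = - \frac{7960}{7}$ ($T = - \frac{4}{7} + \frac{\left(14 - -38\right) \left(-153\right)}{7} = - \frac{4}{7} + \frac{\left(14 + 38\right) \left(-153\right)}{7} = - \frac{4}{7} + \frac{52 \left(-153\right)}{7} = - \frac{4}{7} + \frac{1}{7} \left(-7956\right) = - \frac{4}{7} - \frac{7956}{7} = - \frac{7960}{7} \approx -1137.1$)
$\left(850576 + M{\left(-1960 \right)}\right) \left(T + P{\left(-1027,-98 \right)}\right) = \left(850576 + \frac{1}{1341} \left(-1960\right)\right) \left(- \frac{7960}{7} - 98\right) = \left(850576 - \frac{1960}{1341}\right) \left(- \frac{8646}{7}\right) = \frac{1140620456}{1341} \left(- \frac{8646}{7}\right) = - \frac{3287268154192}{3129}$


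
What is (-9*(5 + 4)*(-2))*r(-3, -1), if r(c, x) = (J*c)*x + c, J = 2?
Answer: 486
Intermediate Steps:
r(c, x) = c + 2*c*x (r(c, x) = (2*c)*x + c = 2*c*x + c = c + 2*c*x)
(-9*(5 + 4)*(-2))*r(-3, -1) = (-9*(5 + 4)*(-2))*(-3*(1 + 2*(-1))) = (-81*(-2))*(-3*(1 - 2)) = (-9*(-18))*(-3*(-1)) = 162*3 = 486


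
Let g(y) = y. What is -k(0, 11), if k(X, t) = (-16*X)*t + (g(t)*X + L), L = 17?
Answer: -17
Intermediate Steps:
k(X, t) = 17 - 15*X*t (k(X, t) = (-16*X)*t + (t*X + 17) = -16*X*t + (X*t + 17) = -16*X*t + (17 + X*t) = 17 - 15*X*t)
-k(0, 11) = -(17 - 15*0*11) = -(17 + 0) = -1*17 = -17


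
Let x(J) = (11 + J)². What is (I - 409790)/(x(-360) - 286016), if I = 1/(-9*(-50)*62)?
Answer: 11433140999/4581598500 ≈ 2.4954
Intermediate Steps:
I = 1/27900 (I = 1/(450*62) = 1/27900 ≈ 3.5842e-5)
(I - 409790)/(x(-360) - 286016) = (1/27900 - 409790)/((11 - 360)² - 286016) = -11433140999/(27900*((-349)² - 286016)) = -11433140999/(27900*(121801 - 286016)) = -11433140999/27900/(-164215) = -11433140999/27900*(-1/164215) = 11433140999/4581598500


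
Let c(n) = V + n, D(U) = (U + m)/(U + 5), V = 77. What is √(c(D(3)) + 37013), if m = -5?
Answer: √148359/2 ≈ 192.59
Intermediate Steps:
D(U) = (-5 + U)/(5 + U) (D(U) = (U - 5)/(U + 5) = (-5 + U)/(5 + U))
c(n) = 77 + n
√(c(D(3)) + 37013) = √((77 + (-5 + 3)/(5 + 3)) + 37013) = √((77 - 2/8) + 37013) = √((77 + (⅛)*(-2)) + 37013) = √((77 - ¼) + 37013) = √(307/4 + 37013) = √(148359/4) = √148359/2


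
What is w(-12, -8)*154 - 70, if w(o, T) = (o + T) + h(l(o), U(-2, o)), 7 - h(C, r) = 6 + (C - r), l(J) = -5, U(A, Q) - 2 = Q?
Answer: -3766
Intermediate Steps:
U(A, Q) = 2 + Q
h(C, r) = 1 + r - C (h(C, r) = 7 - (6 + (C - r)) = 7 - (6 + C - r) = 7 + (-6 + r - C) = 1 + r - C)
w(o, T) = 8 + T + 2*o (w(o, T) = (o + T) + (1 + (2 + o) - 1*(-5)) = (T + o) + (1 + (2 + o) + 5) = (T + o) + (8 + o) = 8 + T + 2*o)
w(-12, -8)*154 - 70 = (8 - 8 + 2*(-12))*154 - 70 = (8 - 8 - 24)*154 - 70 = -24*154 - 70 = -3696 - 70 = -3766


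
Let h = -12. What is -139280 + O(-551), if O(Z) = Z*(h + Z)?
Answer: 170933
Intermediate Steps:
O(Z) = Z*(-12 + Z)
-139280 + O(-551) = -139280 - 551*(-12 - 551) = -139280 - 551*(-563) = -139280 + 310213 = 170933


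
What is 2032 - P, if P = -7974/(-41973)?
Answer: 28427054/13991 ≈ 2031.8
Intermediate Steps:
P = 2658/13991 (P = -7974*(-1/41973) = 2658/13991 ≈ 0.18998)
2032 - P = 2032 - 1*2658/13991 = 2032 - 2658/13991 = 28427054/13991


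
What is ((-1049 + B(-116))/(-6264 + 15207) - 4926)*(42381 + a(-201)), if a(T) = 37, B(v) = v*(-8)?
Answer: -169877684882/813 ≈ -2.0895e+8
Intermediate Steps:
B(v) = -8*v
((-1049 + B(-116))/(-6264 + 15207) - 4926)*(42381 + a(-201)) = ((-1049 - 8*(-116))/(-6264 + 15207) - 4926)*(42381 + 37) = ((-1049 + 928)/8943 - 4926)*42418 = (-121*1/8943 - 4926)*42418 = (-11/813 - 4926)*42418 = -4004849/813*42418 = -169877684882/813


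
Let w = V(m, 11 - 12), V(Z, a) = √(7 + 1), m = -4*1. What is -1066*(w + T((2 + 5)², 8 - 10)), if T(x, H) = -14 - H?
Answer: 12792 - 2132*√2 ≈ 9776.9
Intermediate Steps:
m = -4
V(Z, a) = 2*√2 (V(Z, a) = √8 = 2*√2)
w = 2*√2 ≈ 2.8284
-1066*(w + T((2 + 5)², 8 - 10)) = -1066*(2*√2 + (-14 - (8 - 10))) = -1066*(2*√2 + (-14 - 1*(-2))) = -1066*(2*√2 + (-14 + 2)) = -1066*(2*√2 - 12) = -1066*(-12 + 2*√2) = 12792 - 2132*√2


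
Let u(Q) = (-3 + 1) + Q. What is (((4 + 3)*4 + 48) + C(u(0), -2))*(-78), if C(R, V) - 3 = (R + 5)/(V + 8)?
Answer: -6201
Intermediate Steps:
u(Q) = -2 + Q
C(R, V) = 3 + (5 + R)/(8 + V) (C(R, V) = 3 + (R + 5)/(V + 8) = 3 + (5 + R)/(8 + V))
(((4 + 3)*4 + 48) + C(u(0), -2))*(-78) = (((4 + 3)*4 + 48) + (29 + (-2 + 0) + 3*(-2))/(8 - 2))*(-78) = ((7*4 + 48) + (29 - 2 - 6)/6)*(-78) = ((28 + 48) + (1/6)*21)*(-78) = (76 + 7/2)*(-78) = (159/2)*(-78) = -6201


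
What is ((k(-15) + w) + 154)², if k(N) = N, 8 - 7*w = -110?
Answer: 1190281/49 ≈ 24291.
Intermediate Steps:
w = 118/7 (w = 8/7 - ⅐*(-110) = 8/7 + 110/7 = 118/7 ≈ 16.857)
((k(-15) + w) + 154)² = ((-15 + 118/7) + 154)² = (13/7 + 154)² = (1091/7)² = 1190281/49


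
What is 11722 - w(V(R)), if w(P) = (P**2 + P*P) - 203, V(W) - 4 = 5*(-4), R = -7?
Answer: 11413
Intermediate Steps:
V(W) = -16 (V(W) = 4 + 5*(-4) = 4 - 20 = -16)
w(P) = -203 + 2*P**2 (w(P) = (P**2 + P**2) - 203 = 2*P**2 - 203 = -203 + 2*P**2)
11722 - w(V(R)) = 11722 - (-203 + 2*(-16)**2) = 11722 - (-203 + 2*256) = 11722 - (-203 + 512) = 11722 - 1*309 = 11722 - 309 = 11413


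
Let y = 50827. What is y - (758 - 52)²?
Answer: -447609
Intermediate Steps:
y - (758 - 52)² = 50827 - (758 - 52)² = 50827 - 1*706² = 50827 - 1*498436 = 50827 - 498436 = -447609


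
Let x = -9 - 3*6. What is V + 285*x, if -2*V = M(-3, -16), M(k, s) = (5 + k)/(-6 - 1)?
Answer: -53864/7 ≈ -7694.9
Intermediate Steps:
x = -27 (x = -9 - 18 = -27)
M(k, s) = -5/7 - k/7 (M(k, s) = (5 + k)/(-7) = (5 + k)*(-⅐) = -5/7 - k/7)
V = ⅐ (V = -(-5/7 - ⅐*(-3))/2 = -(-5/7 + 3/7)/2 = -½*(-2/7) = ⅐ ≈ 0.14286)
V + 285*x = ⅐ + 285*(-27) = ⅐ - 7695 = -53864/7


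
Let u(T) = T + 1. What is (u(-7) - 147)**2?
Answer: 23409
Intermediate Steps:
u(T) = 1 + T
(u(-7) - 147)**2 = ((1 - 7) - 147)**2 = (-6 - 147)**2 = (-153)**2 = 23409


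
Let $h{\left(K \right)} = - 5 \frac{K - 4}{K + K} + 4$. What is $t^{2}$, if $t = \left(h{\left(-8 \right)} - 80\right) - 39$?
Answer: $\frac{225625}{16} \approx 14102.0$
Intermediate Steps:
$h{\left(K \right)} = 4 - \frac{5 \left(-4 + K\right)}{2 K}$ ($h{\left(K \right)} = - 5 \frac{-4 + K}{2 K} + 4 = - \frac{5 \left(-4 + K\right)}{2 K} + 4 = 4 - \frac{5 \left(-4 + K\right)}{2 K}$)
$t = - \frac{475}{4}$ ($t = \left(\left(\frac{3}{2} + \frac{10}{-8}\right) - 80\right) - 39 = \left(\left(\frac{3}{2} + 10 \left(- \frac{1}{8}\right)\right) - 80\right) - 39 = \left(\left(\frac{3}{2} - \frac{5}{4}\right) - 80\right) - 39 = \left(\frac{1}{4} - 80\right) - 39 = - \frac{319}{4} - 39 = - \frac{475}{4} \approx -118.75$)
$t^{2} = \left(- \frac{475}{4}\right)^{2} = \frac{225625}{16}$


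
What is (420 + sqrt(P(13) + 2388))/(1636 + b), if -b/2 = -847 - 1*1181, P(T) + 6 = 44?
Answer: 105/1423 + sqrt(2426)/5692 ≈ 0.082441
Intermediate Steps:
P(T) = 38 (P(T) = -6 + 44 = 38)
b = 4056 (b = -2*(-847 - 1*1181) = -2*(-847 - 1181) = -2*(-2028) = 4056)
(420 + sqrt(P(13) + 2388))/(1636 + b) = (420 + sqrt(38 + 2388))/(1636 + 4056) = (420 + sqrt(2426))/5692 = (420 + sqrt(2426))*(1/5692) = 105/1423 + sqrt(2426)/5692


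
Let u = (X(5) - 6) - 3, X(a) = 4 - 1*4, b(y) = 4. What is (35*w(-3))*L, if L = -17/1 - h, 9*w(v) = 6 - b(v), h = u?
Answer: -560/9 ≈ -62.222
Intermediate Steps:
X(a) = 0 (X(a) = 4 - 4 = 0)
u = -9 (u = (0 - 6) - 3 = -6 - 3 = -9)
h = -9
w(v) = 2/9 (w(v) = (6 - 1*4)/9 = (6 - 4)/9 = (1/9)*2 = 2/9)
L = -8 (L = -17/1 - 1*(-9) = -17*1 + 9 = -17 + 9 = -8)
(35*w(-3))*L = (35*(2/9))*(-8) = (70/9)*(-8) = -560/9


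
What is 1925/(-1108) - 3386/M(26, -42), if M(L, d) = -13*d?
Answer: -2401369/302484 ≈ -7.9388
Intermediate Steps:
1925/(-1108) - 3386/M(26, -42) = 1925/(-1108) - 3386/((-13*(-42))) = 1925*(-1/1108) - 3386/546 = -1925/1108 - 3386*1/546 = -1925/1108 - 1693/273 = -2401369/302484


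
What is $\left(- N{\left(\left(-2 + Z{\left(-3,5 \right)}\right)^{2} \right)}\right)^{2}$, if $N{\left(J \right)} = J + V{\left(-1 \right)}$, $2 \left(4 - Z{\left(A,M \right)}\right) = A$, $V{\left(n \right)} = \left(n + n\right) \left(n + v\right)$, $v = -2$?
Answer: $\frac{5329}{16} \approx 333.06$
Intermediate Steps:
$V{\left(n \right)} = 2 n \left(-2 + n\right)$ ($V{\left(n \right)} = \left(n + n\right) \left(n - 2\right) = 2 n \left(-2 + n\right)$)
$Z{\left(A,M \right)} = 4 - \frac{A}{2}$
$N{\left(J \right)} = 6 + J$ ($N{\left(J \right)} = J + 2 \left(-1\right) \left(-2 - 1\right) = J + 2 \left(-1\right) \left(-3\right) = J + 6 = 6 + J$)
$\left(- N{\left(\left(-2 + Z{\left(-3,5 \right)}\right)^{2} \right)}\right)^{2} = \left(- (6 + \left(-2 + \left(4 - - \frac{3}{2}\right)\right)^{2})\right)^{2} = \left(- (6 + \left(-2 + \left(4 + \frac{3}{2}\right)\right)^{2})\right)^{2} = \left(- (6 + \left(-2 + \frac{11}{2}\right)^{2})\right)^{2} = \left(- (6 + \left(\frac{7}{2}\right)^{2})\right)^{2} = \left(- (6 + \frac{49}{4})\right)^{2} = \left(\left(-1\right) \frac{73}{4}\right)^{2} = \left(- \frac{73}{4}\right)^{2} = \frac{5329}{16}$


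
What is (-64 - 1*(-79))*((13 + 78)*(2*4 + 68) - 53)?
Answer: 102945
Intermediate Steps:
(-64 - 1*(-79))*((13 + 78)*(2*4 + 68) - 53) = (-64 + 79)*(91*(8 + 68) - 53) = 15*(91*76 - 53) = 15*(6916 - 53) = 15*6863 = 102945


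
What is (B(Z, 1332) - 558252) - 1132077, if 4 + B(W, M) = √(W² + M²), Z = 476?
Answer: -1690333 + 20*√5002 ≈ -1.6889e+6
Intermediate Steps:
B(W, M) = -4 + √(M² + W²) (B(W, M) = -4 + √(W² + M²) = -4 + √(M² + W²))
(B(Z, 1332) - 558252) - 1132077 = ((-4 + √(1332² + 476²)) - 558252) - 1132077 = ((-4 + √(1774224 + 226576)) - 558252) - 1132077 = ((-4 + √2000800) - 558252) - 1132077 = ((-4 + 20*√5002) - 558252) - 1132077 = (-558256 + 20*√5002) - 1132077 = -1690333 + 20*√5002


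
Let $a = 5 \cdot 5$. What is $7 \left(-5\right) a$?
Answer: $-875$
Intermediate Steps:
$a = 25$
$7 \left(-5\right) a = 7 \left(-5\right) 25 = \left(-35\right) 25 = -875$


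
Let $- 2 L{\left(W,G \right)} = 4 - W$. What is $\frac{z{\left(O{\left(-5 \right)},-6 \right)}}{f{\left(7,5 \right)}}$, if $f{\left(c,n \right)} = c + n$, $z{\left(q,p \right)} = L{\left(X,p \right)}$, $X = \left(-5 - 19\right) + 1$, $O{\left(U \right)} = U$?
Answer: $- \frac{9}{8} \approx -1.125$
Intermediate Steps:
$X = -23$ ($X = \left(-5 - 19\right) + 1 = -24 + 1 = -23$)
$L{\left(W,G \right)} = -2 + \frac{W}{2}$ ($L{\left(W,G \right)} = - \frac{4 - W}{2} = -2 + \frac{W}{2}$)
$z{\left(q,p \right)} = - \frac{27}{2}$ ($z{\left(q,p \right)} = -2 + \frac{1}{2} \left(-23\right) = -2 - \frac{23}{2} = - \frac{27}{2}$)
$\frac{z{\left(O{\left(-5 \right)},-6 \right)}}{f{\left(7,5 \right)}} = - \frac{27}{2 \left(7 + 5\right)} = - \frac{27}{2 \cdot 12} = \left(- \frac{27}{2}\right) \frac{1}{12} = - \frac{9}{8}$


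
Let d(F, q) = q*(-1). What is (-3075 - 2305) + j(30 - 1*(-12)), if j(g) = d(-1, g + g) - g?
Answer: -5506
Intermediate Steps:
d(F, q) = -q
j(g) = -3*g (j(g) = -(g + g) - g = -2*g - g = -3*g)
(-3075 - 2305) + j(30 - 1*(-12)) = (-3075 - 2305) - 3*(30 - 1*(-12)) = -5380 - 3*(30 + 12) = -5380 - 3*42 = -5380 - 126 = -5506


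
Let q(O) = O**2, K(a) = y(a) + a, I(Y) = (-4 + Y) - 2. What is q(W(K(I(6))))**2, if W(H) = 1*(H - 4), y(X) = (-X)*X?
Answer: 256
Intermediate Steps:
I(Y) = -6 + Y
y(X) = -X**2
K(a) = a - a**2 (K(a) = -a**2 + a = a - a**2)
W(H) = -4 + H (W(H) = 1*(-4 + H) = -4 + H)
q(W(K(I(6))))**2 = ((-4 + (-6 + 6)*(1 - (-6 + 6)))**2)**2 = ((-4 + 0*(1 - 1*0))**2)**2 = ((-4 + 0*(1 + 0))**2)**2 = ((-4 + 0*1)**2)**2 = ((-4 + 0)**2)**2 = ((-4)**2)**2 = 16**2 = 256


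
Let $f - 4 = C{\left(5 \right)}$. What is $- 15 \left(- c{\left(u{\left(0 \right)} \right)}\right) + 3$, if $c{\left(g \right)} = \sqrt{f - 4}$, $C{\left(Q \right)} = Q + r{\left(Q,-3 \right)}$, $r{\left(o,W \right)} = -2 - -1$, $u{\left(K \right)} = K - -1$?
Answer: $33$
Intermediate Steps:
$u{\left(K \right)} = 1 + K$ ($u{\left(K \right)} = K + 1 = 1 + K$)
$r{\left(o,W \right)} = -1$ ($r{\left(o,W \right)} = -2 + 1 = -1$)
$C{\left(Q \right)} = -1 + Q$ ($C{\left(Q \right)} = Q - 1 = -1 + Q$)
$f = 8$ ($f = 4 + \left(-1 + 5\right) = 4 + 4 = 8$)
$c{\left(g \right)} = 2$ ($c{\left(g \right)} = \sqrt{8 - 4} = \sqrt{4} = 2$)
$- 15 \left(- c{\left(u{\left(0 \right)} \right)}\right) + 3 = - 15 \left(\left(-1\right) 2\right) + 3 = \left(-15\right) \left(-2\right) + 3 = 30 + 3 = 33$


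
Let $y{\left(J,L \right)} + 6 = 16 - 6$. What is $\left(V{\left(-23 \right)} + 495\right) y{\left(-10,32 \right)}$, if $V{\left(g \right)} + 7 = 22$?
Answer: $2040$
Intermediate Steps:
$y{\left(J,L \right)} = 4$ ($y{\left(J,L \right)} = -6 + \left(16 - 6\right) = -6 + 10 = 4$)
$V{\left(g \right)} = 15$ ($V{\left(g \right)} = -7 + 22 = 15$)
$\left(V{\left(-23 \right)} + 495\right) y{\left(-10,32 \right)} = \left(15 + 495\right) 4 = 510 \cdot 4 = 2040$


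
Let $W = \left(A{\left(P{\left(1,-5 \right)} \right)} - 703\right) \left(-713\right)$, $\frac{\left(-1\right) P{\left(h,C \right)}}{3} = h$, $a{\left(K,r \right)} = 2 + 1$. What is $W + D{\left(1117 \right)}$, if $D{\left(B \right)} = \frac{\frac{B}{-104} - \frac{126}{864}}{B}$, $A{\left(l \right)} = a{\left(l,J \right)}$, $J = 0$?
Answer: $\frac{347876686007}{697008} \approx 4.991 \cdot 10^{5}$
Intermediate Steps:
$a{\left(K,r \right)} = 3$
$P{\left(h,C \right)} = - 3 h$
$A{\left(l \right)} = 3$
$D{\left(B \right)} = \frac{- \frac{7}{48} - \frac{B}{104}}{B}$ ($D{\left(B \right)} = \frac{B \left(- \frac{1}{104}\right) - \frac{7}{48}}{B} = \frac{- \frac{B}{104} - \frac{7}{48}}{B} = \frac{- \frac{7}{48} - \frac{B}{104}}{B}$)
$W = 499100$ ($W = \left(3 - 703\right) \left(-713\right) = \left(-700\right) \left(-713\right) = 499100$)
$W + D{\left(1117 \right)} = 499100 + \frac{-91 - 6702}{624 \cdot 1117} = 499100 + \frac{1}{624} \cdot \frac{1}{1117} \left(-91 - 6702\right) = 499100 + \frac{1}{624} \cdot \frac{1}{1117} \left(-6793\right) = 499100 - \frac{6793}{697008} = \frac{347876686007}{697008}$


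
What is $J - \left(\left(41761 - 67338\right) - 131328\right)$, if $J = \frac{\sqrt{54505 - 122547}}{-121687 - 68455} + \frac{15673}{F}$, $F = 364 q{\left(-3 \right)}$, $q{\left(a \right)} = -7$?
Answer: $\frac{57111181}{364} - \frac{i \sqrt{68042}}{190142} \approx 1.569 \cdot 10^{5} - 0.0013719 i$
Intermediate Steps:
$F = -2548$ ($F = 364 \left(-7\right) = -2548$)
$J = - \frac{2239}{364} - \frac{i \sqrt{68042}}{190142}$ ($J = \frac{\sqrt{54505 - 122547}}{-121687 - 68455} + \frac{15673}{-2548} = \frac{\sqrt{-68042}}{-121687 - 68455} + 15673 \left(- \frac{1}{2548}\right) = \frac{i \sqrt{68042}}{-190142} - \frac{2239}{364} = i \sqrt{68042} \left(- \frac{1}{190142}\right) - \frac{2239}{364} = - \frac{i \sqrt{68042}}{190142} - \frac{2239}{364} = - \frac{2239}{364} - \frac{i \sqrt{68042}}{190142} \approx -6.1511 - 0.0013719 i$)
$J - \left(\left(41761 - 67338\right) - 131328\right) = \left(- \frac{2239}{364} - \frac{i \sqrt{68042}}{190142}\right) - \left(\left(41761 - 67338\right) - 131328\right) = \left(- \frac{2239}{364} - \frac{i \sqrt{68042}}{190142}\right) - \left(-25577 - 131328\right) = \left(- \frac{2239}{364} - \frac{i \sqrt{68042}}{190142}\right) - -156905 = \left(- \frac{2239}{364} - \frac{i \sqrt{68042}}{190142}\right) + 156905 = \frac{57111181}{364} - \frac{i \sqrt{68042}}{190142}$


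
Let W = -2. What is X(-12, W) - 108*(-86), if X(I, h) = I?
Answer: 9276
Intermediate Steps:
X(-12, W) - 108*(-86) = -12 - 108*(-86) = -12 + 9288 = 9276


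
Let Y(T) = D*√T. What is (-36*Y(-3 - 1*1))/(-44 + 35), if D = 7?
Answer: 56*I ≈ 56.0*I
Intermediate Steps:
Y(T) = 7*√T
(-36*Y(-3 - 1*1))/(-44 + 35) = (-252*√(-3 - 1*1))/(-44 + 35) = -252*√(-3 - 1)/(-9) = -252*√(-4)*(-⅑) = -252*2*I*(-⅑) = -504*I*(-⅑) = 56*I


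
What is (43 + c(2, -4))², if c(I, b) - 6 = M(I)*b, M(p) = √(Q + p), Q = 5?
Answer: 2513 - 392*√7 ≈ 1475.9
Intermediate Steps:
M(p) = √(5 + p)
c(I, b) = 6 + b*√(5 + I) (c(I, b) = 6 + √(5 + I)*b = 6 + b*√(5 + I))
(43 + c(2, -4))² = (43 + (6 - 4*√(5 + 2)))² = (43 + (6 - 4*√7))² = (49 - 4*√7)²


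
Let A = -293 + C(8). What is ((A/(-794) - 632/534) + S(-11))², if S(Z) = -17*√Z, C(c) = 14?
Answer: -142843159379795/44943152004 + 2998987*I*√11/105999 ≈ -3178.3 + 93.836*I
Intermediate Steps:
A = -279 (A = -293 + 14 = -279)
((A/(-794) - 632/534) + S(-11))² = ((-279/(-794) - 632/534) - 17*I*√11)² = ((-279*(-1/794) - 632*1/534) - 17*I*√11)² = ((279/794 - 316/267) - 17*I*√11)² = (-176411/211998 - 17*I*√11)²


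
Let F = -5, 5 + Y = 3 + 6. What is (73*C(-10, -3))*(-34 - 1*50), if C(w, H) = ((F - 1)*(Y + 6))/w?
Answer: -36792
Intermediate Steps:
Y = 4 (Y = -5 + (3 + 6) = -5 + 9 = 4)
C(w, H) = -60/w (C(w, H) = ((-5 - 1)*(4 + 6))/w = (-6*10)/w = -60/w)
(73*C(-10, -3))*(-34 - 1*50) = (73*(-60/(-10)))*(-34 - 1*50) = (73*(-60*(-1/10)))*(-34 - 50) = (73*6)*(-84) = 438*(-84) = -36792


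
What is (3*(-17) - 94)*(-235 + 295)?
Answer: -8700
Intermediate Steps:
(3*(-17) - 94)*(-235 + 295) = (-51 - 94)*60 = -145*60 = -8700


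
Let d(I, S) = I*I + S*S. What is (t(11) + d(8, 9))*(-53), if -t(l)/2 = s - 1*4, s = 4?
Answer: -7685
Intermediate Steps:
t(l) = 0 (t(l) = -2*(4 - 1*4) = -2*(4 - 4) = -2*0 = 0)
d(I, S) = I² + S²
(t(11) + d(8, 9))*(-53) = (0 + (8² + 9²))*(-53) = (0 + (64 + 81))*(-53) = (0 + 145)*(-53) = 145*(-53) = -7685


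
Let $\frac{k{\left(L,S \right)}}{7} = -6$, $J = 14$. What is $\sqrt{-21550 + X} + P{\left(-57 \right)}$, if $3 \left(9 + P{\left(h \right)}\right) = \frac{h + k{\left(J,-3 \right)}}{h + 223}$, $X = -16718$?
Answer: $- \frac{1527}{166} + 6 i \sqrt{1063} \approx -9.1988 + 195.62 i$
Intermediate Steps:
$k{\left(L,S \right)} = -42$ ($k{\left(L,S \right)} = 7 \left(-6\right) = -42$)
$P{\left(h \right)} = -9 + \frac{-42 + h}{3 \left(223 + h\right)}$ ($P{\left(h \right)} = -9 + \frac{\left(h - 42\right) \frac{1}{h + 223}}{3} = -9 + \frac{\left(-42 + h\right) \frac{1}{223 + h}}{3} = -9 + \frac{\frac{1}{223 + h} \left(-42 + h\right)}{3} = -9 + \frac{-42 + h}{3 \left(223 + h\right)}$)
$\sqrt{-21550 + X} + P{\left(-57 \right)} = \sqrt{-21550 - 16718} + \frac{-6063 - -1482}{3 \left(223 - 57\right)} = \sqrt{-38268} + \frac{-6063 + 1482}{3 \cdot 166} = 6 i \sqrt{1063} + \frac{1}{3} \cdot \frac{1}{166} \left(-4581\right) = 6 i \sqrt{1063} - \frac{1527}{166} = - \frac{1527}{166} + 6 i \sqrt{1063}$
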